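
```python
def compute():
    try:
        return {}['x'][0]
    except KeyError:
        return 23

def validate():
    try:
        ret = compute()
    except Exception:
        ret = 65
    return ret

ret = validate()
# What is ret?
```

Step-by-step execution trace:
1. `validate()` calls `compute()`.
2. In compute: `{}['x'][0]` raises KeyError; `except KeyError` catches it → returns 23.
3. In validate: `ret = compute()` → ret = 23. No exception reaches validate.
4. `except Exception` is skipped; validate returns 23.
5. ret = 23.
Result: 23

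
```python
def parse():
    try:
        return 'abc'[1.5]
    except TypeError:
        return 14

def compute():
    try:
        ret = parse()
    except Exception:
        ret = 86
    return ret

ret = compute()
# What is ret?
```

Step-by-step execution trace:
1. `compute()` calls `parse()`.
2. In parse: `'abc'[1.5]` raises TypeError; `except TypeError` catches it → returns 14.
3. In compute: `ret = parse()` → ret = 14. No exception reaches compute.
4. `except Exception` is skipped; compute returns 14.
5. ret = 14.
Result: 14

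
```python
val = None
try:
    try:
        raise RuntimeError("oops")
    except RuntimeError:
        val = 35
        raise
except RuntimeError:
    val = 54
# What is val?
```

Step-by-step execution trace:
1. Inner try: `raise RuntimeError("oops")` raises RuntimeError.
2. Inner `except RuntimeError` matches → val = 35.
3. bare `raise` re-raises the same RuntimeError.
4. Outer `except RuntimeError` matches → val = 54.
Result: 54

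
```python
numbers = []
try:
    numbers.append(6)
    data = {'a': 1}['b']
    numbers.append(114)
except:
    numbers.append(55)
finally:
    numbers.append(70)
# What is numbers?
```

Step-by-step execution trace:
1. try: `numbers.append(6)` → numbers = [6].
2. `data = {'a': 1}['b']` raises KeyError; `numbers.append(114)` is not reached.
3. bare `except` matches → `numbers.append(55)` → numbers = [6, 55].
4. finally always runs: `numbers.append(70)` → numbers = [6, 55, 70].
Result: [6, 55, 70]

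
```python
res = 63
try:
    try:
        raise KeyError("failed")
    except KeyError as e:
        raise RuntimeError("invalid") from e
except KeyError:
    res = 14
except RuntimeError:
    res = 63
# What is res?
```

Step-by-step execution trace:
1. Inner try raises KeyError; inner `except KeyError as e` catches it.
2. `raise RuntimeError(...) from e` raises RuntimeError (KeyError is attached as __cause__, but only RuntimeError is active).
3. Outer `except KeyError` does not match RuntimeError; skipped.
4. Outer `except RuntimeError` matches → res = 63.
Result: 63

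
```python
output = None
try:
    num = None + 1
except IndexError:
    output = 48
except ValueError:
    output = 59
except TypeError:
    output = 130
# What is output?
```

Step-by-step execution trace:
1. `num = None + 1` raises TypeError.
2. `except IndexError` does not match TypeError; skipped.
3. `except ValueError` does not match TypeError; skipped.
4. `except TypeError` matches → output = 130.
Result: 130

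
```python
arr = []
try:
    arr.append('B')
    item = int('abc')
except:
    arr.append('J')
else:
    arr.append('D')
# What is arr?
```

Step-by-step execution trace:
1. try: `arr.append('B')` → arr = ['B'].
2. `item = int('abc')` raises ValueError.
3. bare `except` matches → `arr.append('J')` → arr = ['B', 'J'].
4. `else` is skipped (an exception was raised).
Result: ['B', 'J']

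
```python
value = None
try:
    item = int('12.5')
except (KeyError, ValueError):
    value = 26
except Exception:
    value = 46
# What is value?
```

Step-by-step execution trace:
1. `item = int('12.5')` raises ValueError.
2. `except (KeyError, ValueError)` matches (ValueError is in the tuple) → value = 26.
3. `except Exception` is not reached.
Result: 26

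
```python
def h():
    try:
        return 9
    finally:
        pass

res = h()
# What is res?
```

Step-by-step execution trace:
1. `h()` enters try: `return 9` sets pending return value 9.
2. Before returning, `finally: pass` runs (no effect).
3. h() returns 9 → res = 9.
Result: 9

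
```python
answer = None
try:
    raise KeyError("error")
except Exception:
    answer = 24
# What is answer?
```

Step-by-step execution trace:
1. `raise KeyError(...)` raises KeyError.
2. `except Exception` matches (KeyError is a subclass of Exception) → answer = 24.
Result: 24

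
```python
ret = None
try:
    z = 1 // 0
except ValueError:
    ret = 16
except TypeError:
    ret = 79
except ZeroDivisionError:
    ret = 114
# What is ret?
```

Step-by-step execution trace:
1. `z = 1 // 0` raises ZeroDivisionError.
2. `except ValueError` does not match ZeroDivisionError; skipped.
3. `except TypeError` does not match ZeroDivisionError; skipped.
4. `except ZeroDivisionError` matches → ret = 114.
Result: 114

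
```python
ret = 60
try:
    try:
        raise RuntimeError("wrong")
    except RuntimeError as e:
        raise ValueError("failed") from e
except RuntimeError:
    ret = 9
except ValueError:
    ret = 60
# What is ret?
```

Step-by-step execution trace:
1. Inner try raises RuntimeError; inner `except RuntimeError as e` catches it.
2. `raise ValueError(...) from e` raises ValueError (RuntimeError is attached as __cause__, but only ValueError is active).
3. Outer `except RuntimeError` does not match ValueError; skipped.
4. Outer `except ValueError` matches → ret = 60.
Result: 60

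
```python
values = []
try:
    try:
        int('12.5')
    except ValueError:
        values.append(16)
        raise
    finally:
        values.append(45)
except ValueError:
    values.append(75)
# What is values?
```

Step-by-step execution trace:
1. Inner try: `int('12.5')` raises ValueError.
2. Inner `except ValueError` matches → `values.append(16)` → values = [16].
3. bare `raise` re-raises ValueError.
4. Inner `finally` runs during unwinding: `values.append(45)` → values = [16, 45].
5. Outer `except ValueError` matches → `values.append(75)` → values = [16, 45, 75].
Result: [16, 45, 75]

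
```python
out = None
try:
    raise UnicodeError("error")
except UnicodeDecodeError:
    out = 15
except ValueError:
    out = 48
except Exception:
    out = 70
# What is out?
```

Step-by-step execution trace:
1. `raise UnicodeError(...)` raises UnicodeError.
2. `except UnicodeDecodeError` does not match (UnicodeError is not a subclass of UnicodeDecodeError); skipped.
3. `except ValueError` matches (UnicodeError is a subclass of ValueError) → out = 48.
4. `except Exception` is not reached.
Result: 48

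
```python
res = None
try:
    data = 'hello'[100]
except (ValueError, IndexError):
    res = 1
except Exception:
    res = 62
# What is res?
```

Step-by-step execution trace:
1. `data = 'hello'[100]` raises IndexError.
2. `except (ValueError, IndexError)` matches (IndexError is in the tuple) → res = 1.
3. `except Exception` is not reached.
Result: 1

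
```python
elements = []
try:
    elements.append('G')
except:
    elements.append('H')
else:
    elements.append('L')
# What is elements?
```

Step-by-step execution trace:
1. try: `elements.append('G')` → elements = ['G']. No exception raised.
2. `except` is skipped.
3. `else` runs (try completed without exception): `elements.append('L')` → elements = ['G', 'L'].
Result: ['G', 'L']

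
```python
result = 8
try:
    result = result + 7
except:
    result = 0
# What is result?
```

Step-by-step execution trace:
1. result starts at 8.
2. try: `result = result + 7` → result = 15. No exception raised.
3. `except` is skipped.
Result: 15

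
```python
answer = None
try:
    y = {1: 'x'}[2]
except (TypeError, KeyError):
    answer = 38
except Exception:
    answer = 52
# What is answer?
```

Step-by-step execution trace:
1. `y = {1: 'x'}[2]` raises KeyError.
2. `except (TypeError, KeyError)` matches (KeyError is in the tuple) → answer = 38.
3. `except Exception` is not reached.
Result: 38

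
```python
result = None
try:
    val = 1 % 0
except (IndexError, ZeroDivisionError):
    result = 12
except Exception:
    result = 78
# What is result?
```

Step-by-step execution trace:
1. `val = 1 % 0` raises ZeroDivisionError.
2. `except (IndexError, ZeroDivisionError)` matches (ZeroDivisionError is in the tuple) → result = 12.
3. `except Exception` is not reached.
Result: 12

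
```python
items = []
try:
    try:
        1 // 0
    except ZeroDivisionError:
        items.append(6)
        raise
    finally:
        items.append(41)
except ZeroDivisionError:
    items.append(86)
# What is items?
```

Step-by-step execution trace:
1. Inner try: `1 // 0` raises ZeroDivisionError.
2. Inner `except ZeroDivisionError` matches → `items.append(6)` → items = [6].
3. bare `raise` re-raises ZeroDivisionError.
4. Inner `finally` runs during unwinding: `items.append(41)` → items = [6, 41].
5. Outer `except ZeroDivisionError` matches → `items.append(86)` → items = [6, 41, 86].
Result: [6, 41, 86]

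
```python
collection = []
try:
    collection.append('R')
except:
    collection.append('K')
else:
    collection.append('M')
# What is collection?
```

Step-by-step execution trace:
1. try: `collection.append('R')` → collection = ['R']. No exception raised.
2. `except` is skipped.
3. `else` runs (try completed without exception): `collection.append('M')` → collection = ['R', 'M'].
Result: ['R', 'M']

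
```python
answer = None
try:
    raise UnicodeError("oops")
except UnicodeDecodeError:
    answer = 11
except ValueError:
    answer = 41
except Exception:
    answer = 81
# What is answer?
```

Step-by-step execution trace:
1. `raise UnicodeError(...)` raises UnicodeError.
2. `except UnicodeDecodeError` does not match (UnicodeError is not a subclass of UnicodeDecodeError); skipped.
3. `except ValueError` matches (UnicodeError is a subclass of ValueError) → answer = 41.
4. `except Exception` is not reached.
Result: 41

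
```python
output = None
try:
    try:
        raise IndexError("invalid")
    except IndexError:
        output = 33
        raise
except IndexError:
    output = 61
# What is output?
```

Step-by-step execution trace:
1. Inner try: `raise IndexError("invalid")` raises IndexError.
2. Inner `except IndexError` matches → output = 33.
3. bare `raise` re-raises the same IndexError.
4. Outer `except IndexError` matches → output = 61.
Result: 61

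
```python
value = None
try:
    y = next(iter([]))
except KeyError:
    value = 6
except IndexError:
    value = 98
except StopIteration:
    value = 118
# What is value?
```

Step-by-step execution trace:
1. `y = next(iter([]))` raises StopIteration.
2. `except KeyError` does not match StopIteration; skipped.
3. `except IndexError` does not match StopIteration; skipped.
4. `except StopIteration` matches → value = 118.
Result: 118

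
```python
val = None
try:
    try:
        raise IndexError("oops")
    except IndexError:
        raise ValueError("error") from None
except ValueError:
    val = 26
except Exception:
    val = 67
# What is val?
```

Step-by-step execution trace:
1. Inner try raises IndexError; inner `except IndexError` catches it.
2. `raise ValueError(...) from None` raises ValueError (from None suppresses __context__, but the active exception is still ValueError).
3. Outer `except ValueError` matches → val = 26.
4. `except Exception` is not reached.
Result: 26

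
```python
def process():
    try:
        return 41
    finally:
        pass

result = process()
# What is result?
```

Step-by-step execution trace:
1. `process()` enters try: `return 41` sets pending return value 41.
2. Before returning, `finally: pass` runs (no effect).
3. process() returns 41 → result = 41.
Result: 41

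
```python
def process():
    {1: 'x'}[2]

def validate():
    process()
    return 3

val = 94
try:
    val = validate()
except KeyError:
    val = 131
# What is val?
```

Step-by-step execution trace:
1. val starts at 94.
2. try: `validate()` calls `process()`.
3. `process()` evaluates `{1: 'x'}[2]`, which raises KeyError; it propagates through validate (uncaught).
4. `return 3` in validate is not reached; the assignment to val does not complete.
5. `except KeyError` matches → val = 131.
Result: 131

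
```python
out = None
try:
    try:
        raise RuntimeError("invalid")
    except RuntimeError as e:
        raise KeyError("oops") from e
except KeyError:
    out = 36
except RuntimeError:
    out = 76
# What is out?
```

Step-by-step execution trace:
1. Inner try raises RuntimeError; inner `except RuntimeError as e` catches it.
2. `raise KeyError(...) from e` raises KeyError (RuntimeError is attached as __cause__, but only KeyError is active).
3. Outer `except KeyError` matches → out = 36.
4. `except RuntimeError` is not reached.
Result: 36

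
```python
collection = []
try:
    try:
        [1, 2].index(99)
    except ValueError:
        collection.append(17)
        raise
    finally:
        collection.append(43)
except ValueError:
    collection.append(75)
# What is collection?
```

Step-by-step execution trace:
1. Inner try: `[1, 2].index(99)` raises ValueError.
2. Inner `except ValueError` matches → `collection.append(17)` → collection = [17].
3. bare `raise` re-raises ValueError.
4. Inner `finally` runs during unwinding: `collection.append(43)` → collection = [17, 43].
5. Outer `except ValueError` matches → `collection.append(75)` → collection = [17, 43, 75].
Result: [17, 43, 75]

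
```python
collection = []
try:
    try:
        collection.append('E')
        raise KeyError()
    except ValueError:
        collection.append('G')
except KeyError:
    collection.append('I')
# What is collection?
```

Step-by-step execution trace:
1. Inner try: `collection.append('E')` → collection = ['E'].
2. `raise KeyError()` raises KeyError.
3. Inner `except ValueError` does not match KeyError; exception propagates to outer try.
4. Outer `except KeyError` matches → `collection.append('I')` → collection = ['E', 'I'].
Result: ['E', 'I']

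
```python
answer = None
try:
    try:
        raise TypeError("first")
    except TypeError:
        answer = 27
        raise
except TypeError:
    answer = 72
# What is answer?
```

Step-by-step execution trace:
1. Inner try: `raise TypeError("first")` raises TypeError.
2. Inner `except TypeError` matches → answer = 27.
3. bare `raise` re-raises the same TypeError.
4. Outer `except TypeError` matches → answer = 72.
Result: 72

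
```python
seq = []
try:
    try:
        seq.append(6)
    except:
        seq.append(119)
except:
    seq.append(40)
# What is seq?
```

Step-by-step execution trace:
1. Inner try: `seq.append(6)` → seq = [6]. No exception raised.
2. Inner `except` is skipped.
3. Inner try completes normally; outer `except` is skipped.
Result: [6]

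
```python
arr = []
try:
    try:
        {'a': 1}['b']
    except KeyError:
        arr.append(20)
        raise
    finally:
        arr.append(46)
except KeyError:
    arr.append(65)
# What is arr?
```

Step-by-step execution trace:
1. Inner try: `{'a': 1}['b']` raises KeyError.
2. Inner `except KeyError` matches → `arr.append(20)` → arr = [20].
3. bare `raise` re-raises KeyError.
4. Inner `finally` runs during unwinding: `arr.append(46)` → arr = [20, 46].
5. Outer `except KeyError` matches → `arr.append(65)` → arr = [20, 46, 65].
Result: [20, 46, 65]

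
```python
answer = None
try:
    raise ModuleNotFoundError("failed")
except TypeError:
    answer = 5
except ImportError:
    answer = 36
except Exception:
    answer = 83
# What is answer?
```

Step-by-step execution trace:
1. `raise ModuleNotFoundError(...)` raises ModuleNotFoundError.
2. `except TypeError` does not match (ModuleNotFoundError is not a subclass of TypeError); skipped.
3. `except ImportError` matches (ModuleNotFoundError is a subclass of ImportError) → answer = 36.
4. `except Exception` is not reached.
Result: 36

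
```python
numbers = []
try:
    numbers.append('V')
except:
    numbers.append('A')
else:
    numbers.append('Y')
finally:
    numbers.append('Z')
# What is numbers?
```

Step-by-step execution trace:
1. try: `numbers.append('V')` → numbers = ['V']. No exception raised.
2. `except` is skipped.
3. `else` runs: `numbers.append('Y')` → numbers = ['V', 'Y'].
4. `finally` always runs: `numbers.append('Z')` → numbers = ['V', 'Y', 'Z'].
Result: ['V', 'Y', 'Z']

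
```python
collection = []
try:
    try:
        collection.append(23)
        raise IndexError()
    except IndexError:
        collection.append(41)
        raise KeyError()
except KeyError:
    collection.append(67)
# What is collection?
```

Step-by-step execution trace:
1. Inner try: `collection.append(23)` → collection = [23].
2. `raise IndexError()` raises IndexError.
3. Inner `except IndexError` matches → `collection.append(41)` → collection = [23, 41].
4. `raise KeyError()` raises KeyError; propagates to outer try.
5. Outer `except KeyError` matches → `collection.append(67)` → collection = [23, 41, 67].
Result: [23, 41, 67]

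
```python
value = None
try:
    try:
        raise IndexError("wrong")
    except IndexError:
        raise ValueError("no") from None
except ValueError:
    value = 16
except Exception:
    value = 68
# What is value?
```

Step-by-step execution trace:
1. Inner try raises IndexError; inner `except IndexError` catches it.
2. `raise ValueError(...) from None` raises ValueError (from None suppresses __context__, but the active exception is still ValueError).
3. Outer `except ValueError` matches → value = 16.
4. `except Exception` is not reached.
Result: 16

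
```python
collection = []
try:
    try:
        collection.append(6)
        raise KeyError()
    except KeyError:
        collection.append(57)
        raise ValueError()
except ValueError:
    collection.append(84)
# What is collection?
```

Step-by-step execution trace:
1. Inner try: `collection.append(6)` → collection = [6].
2. `raise KeyError()` raises KeyError.
3. Inner `except KeyError` matches → `collection.append(57)` → collection = [6, 57].
4. `raise ValueError()` raises ValueError; propagates to outer try.
5. Outer `except ValueError` matches → `collection.append(84)` → collection = [6, 57, 84].
Result: [6, 57, 84]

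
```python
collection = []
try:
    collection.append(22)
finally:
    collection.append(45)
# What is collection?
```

Step-by-step execution trace:
1. try: `collection.append(22)` → collection = [22].
2. The try body completes without raising.
3. finally always runs: `collection.append(45)` → collection = [22, 45].
Result: [22, 45]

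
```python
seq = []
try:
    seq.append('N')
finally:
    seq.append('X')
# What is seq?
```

Step-by-step execution trace:
1. try: `seq.append('N')` → seq = ['N'].
2. The try body completes without raising.
3. finally always runs: `seq.append('X')` → seq = ['N', 'X'].
Result: ['N', 'X']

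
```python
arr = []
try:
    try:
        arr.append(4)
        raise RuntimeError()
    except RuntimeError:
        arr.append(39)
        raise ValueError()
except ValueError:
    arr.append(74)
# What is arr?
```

Step-by-step execution trace:
1. Inner try: `arr.append(4)` → arr = [4].
2. `raise RuntimeError()` raises RuntimeError.
3. Inner `except RuntimeError` matches → `arr.append(39)` → arr = [4, 39].
4. `raise ValueError()` raises ValueError; propagates to outer try.
5. Outer `except ValueError` matches → `arr.append(74)` → arr = [4, 39, 74].
Result: [4, 39, 74]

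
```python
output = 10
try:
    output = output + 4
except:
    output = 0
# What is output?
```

Step-by-step execution trace:
1. output starts at 10.
2. try: `output = output + 4` → output = 14. No exception raised.
3. `except` is skipped.
Result: 14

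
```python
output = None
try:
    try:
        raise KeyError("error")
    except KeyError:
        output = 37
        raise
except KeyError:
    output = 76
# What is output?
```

Step-by-step execution trace:
1. Inner try: `raise KeyError("error")` raises KeyError.
2. Inner `except KeyError` matches → output = 37.
3. bare `raise` re-raises the same KeyError.
4. Outer `except KeyError` matches → output = 76.
Result: 76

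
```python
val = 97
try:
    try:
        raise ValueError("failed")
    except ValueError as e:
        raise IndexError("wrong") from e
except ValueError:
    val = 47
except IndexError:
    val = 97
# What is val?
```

Step-by-step execution trace:
1. Inner try raises ValueError; inner `except ValueError as e` catches it.
2. `raise IndexError(...) from e` raises IndexError (ValueError is attached as __cause__, but only IndexError is active).
3. Outer `except ValueError` does not match IndexError; skipped.
4. Outer `except IndexError` matches → val = 97.
Result: 97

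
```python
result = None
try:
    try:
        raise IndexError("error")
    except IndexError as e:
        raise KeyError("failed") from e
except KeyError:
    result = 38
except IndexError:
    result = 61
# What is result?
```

Step-by-step execution trace:
1. Inner try raises IndexError; inner `except IndexError as e` catches it.
2. `raise KeyError(...) from e` raises KeyError (IndexError is attached as __cause__, but only KeyError is active).
3. Outer `except KeyError` matches → result = 38.
4. `except IndexError` is not reached.
Result: 38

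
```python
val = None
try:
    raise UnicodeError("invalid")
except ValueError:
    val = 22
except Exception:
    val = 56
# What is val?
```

Step-by-step execution trace:
1. `raise UnicodeError(...)` raises UnicodeError.
2. `except ValueError` matches (UnicodeError is a subclass of ValueError) → val = 22.
3. `except Exception` is not reached.
Result: 22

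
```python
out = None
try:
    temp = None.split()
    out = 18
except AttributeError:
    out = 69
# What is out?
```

Step-by-step execution trace:
1. `temp = None.split()` raises AttributeError.
2. `out = 18` is not reached.
3. `except AttributeError` matches → out = 69.
Result: 69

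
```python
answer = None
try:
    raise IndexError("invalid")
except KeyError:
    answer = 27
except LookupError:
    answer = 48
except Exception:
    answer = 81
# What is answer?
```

Step-by-step execution trace:
1. `raise IndexError(...)` raises IndexError.
2. `except KeyError` does not match (IndexError is not a subclass of KeyError); skipped.
3. `except LookupError` matches (IndexError is a subclass of LookupError) → answer = 48.
4. `except Exception` is not reached.
Result: 48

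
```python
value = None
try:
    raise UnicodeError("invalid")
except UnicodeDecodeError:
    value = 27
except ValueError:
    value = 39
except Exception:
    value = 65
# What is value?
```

Step-by-step execution trace:
1. `raise UnicodeError(...)` raises UnicodeError.
2. `except UnicodeDecodeError` does not match (UnicodeError is not a subclass of UnicodeDecodeError); skipped.
3. `except ValueError` matches (UnicodeError is a subclass of ValueError) → value = 39.
4. `except Exception` is not reached.
Result: 39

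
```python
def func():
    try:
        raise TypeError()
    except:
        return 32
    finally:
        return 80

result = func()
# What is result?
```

Step-by-step execution trace:
1. `func()` enters try: `raise TypeError()` raises TypeError.
2. bare `except` matches → `return 32` sets pending return value 32.
3. Before returning, `finally: return 80` runs and overrides the pending return.
4. func() returns 80 → result = 80.
Result: 80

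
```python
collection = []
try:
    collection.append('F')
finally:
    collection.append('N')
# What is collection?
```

Step-by-step execution trace:
1. try: `collection.append('F')` → collection = ['F'].
2. The try body completes without raising.
3. finally always runs: `collection.append('N')` → collection = ['F', 'N'].
Result: ['F', 'N']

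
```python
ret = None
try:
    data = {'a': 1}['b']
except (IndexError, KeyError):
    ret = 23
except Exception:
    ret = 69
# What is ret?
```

Step-by-step execution trace:
1. `data = {'a': 1}['b']` raises KeyError.
2. `except (IndexError, KeyError)` matches (KeyError is in the tuple) → ret = 23.
3. `except Exception` is not reached.
Result: 23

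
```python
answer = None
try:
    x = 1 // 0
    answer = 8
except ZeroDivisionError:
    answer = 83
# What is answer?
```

Step-by-step execution trace:
1. `x = 1 // 0` raises ZeroDivisionError.
2. `answer = 8` is not reached.
3. `except ZeroDivisionError` matches → answer = 83.
Result: 83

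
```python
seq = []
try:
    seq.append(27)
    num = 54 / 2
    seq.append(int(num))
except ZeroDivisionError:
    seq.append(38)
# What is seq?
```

Step-by-step execution trace:
1. try: `seq.append(27)` → seq = [27].
2. `num = 54 / 2` → num = 27.0. No exception raised.
3. `seq.append(int(num))` → seq = [27, 27].
4. `except ZeroDivisionError` is skipped (no exception was raised).
Result: [27, 27]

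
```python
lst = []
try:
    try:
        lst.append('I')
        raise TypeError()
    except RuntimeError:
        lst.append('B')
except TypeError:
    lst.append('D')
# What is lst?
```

Step-by-step execution trace:
1. Inner try: `lst.append('I')` → lst = ['I'].
2. `raise TypeError()` raises TypeError.
3. Inner `except RuntimeError` does not match TypeError; exception propagates to outer try.
4. Outer `except TypeError` matches → `lst.append('D')` → lst = ['I', 'D'].
Result: ['I', 'D']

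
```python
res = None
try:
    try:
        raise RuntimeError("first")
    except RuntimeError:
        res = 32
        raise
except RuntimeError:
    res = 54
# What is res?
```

Step-by-step execution trace:
1. Inner try: `raise RuntimeError("first")` raises RuntimeError.
2. Inner `except RuntimeError` matches → res = 32.
3. bare `raise` re-raises the same RuntimeError.
4. Outer `except RuntimeError` matches → res = 54.
Result: 54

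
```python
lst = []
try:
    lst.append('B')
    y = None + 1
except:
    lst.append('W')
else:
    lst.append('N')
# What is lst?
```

Step-by-step execution trace:
1. try: `lst.append('B')` → lst = ['B'].
2. `y = None + 1` raises TypeError.
3. bare `except` matches → `lst.append('W')` → lst = ['B', 'W'].
4. `else` is skipped (an exception was raised).
Result: ['B', 'W']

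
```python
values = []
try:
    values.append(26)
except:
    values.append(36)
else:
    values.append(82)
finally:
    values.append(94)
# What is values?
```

Step-by-step execution trace:
1. try: `values.append(26)` → values = [26]. No exception raised.
2. `except` is skipped.
3. `else` runs: `values.append(82)` → values = [26, 82].
4. `finally` always runs: `values.append(94)` → values = [26, 82, 94].
Result: [26, 82, 94]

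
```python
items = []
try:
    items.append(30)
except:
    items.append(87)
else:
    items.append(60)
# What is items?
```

Step-by-step execution trace:
1. try: `items.append(30)` → items = [30]. No exception raised.
2. `except` is skipped.
3. `else` runs (try completed without exception): `items.append(60)` → items = [30, 60].
Result: [30, 60]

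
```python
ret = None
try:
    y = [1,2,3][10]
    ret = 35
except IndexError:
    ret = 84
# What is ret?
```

Step-by-step execution trace:
1. `y = [1,2,3][10]` raises IndexError.
2. `ret = 35` is not reached.
3. `except IndexError` matches → ret = 84.
Result: 84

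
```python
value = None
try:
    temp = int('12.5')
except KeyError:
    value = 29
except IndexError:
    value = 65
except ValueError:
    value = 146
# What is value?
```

Step-by-step execution trace:
1. `temp = int('12.5')` raises ValueError.
2. `except KeyError` does not match ValueError; skipped.
3. `except IndexError` does not match ValueError; skipped.
4. `except ValueError` matches → value = 146.
Result: 146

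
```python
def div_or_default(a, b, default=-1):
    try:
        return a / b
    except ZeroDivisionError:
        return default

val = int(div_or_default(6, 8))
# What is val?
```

Step-by-step execution trace:
1. `div_or_default(6, 8)` enters try: `return 6 / 8` → returns 0.75. No exception raised.
2. `except ZeroDivisionError` is skipped.
3. `int(0.75)` → 0 → val = 0.
Result: 0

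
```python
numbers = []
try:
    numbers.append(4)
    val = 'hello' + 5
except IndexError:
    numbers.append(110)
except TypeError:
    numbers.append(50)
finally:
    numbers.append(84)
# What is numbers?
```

Step-by-step execution trace:
1. try: `numbers.append(4)` → numbers = [4].
2. `val = 'hello' + 5` raises TypeError.
3. `except IndexError` does not match TypeError; skipped.
4. `except TypeError` matches → `numbers.append(50)` → numbers = [4, 50].
5. finally always runs: `numbers.append(84)` → numbers = [4, 50, 84].
Result: [4, 50, 84]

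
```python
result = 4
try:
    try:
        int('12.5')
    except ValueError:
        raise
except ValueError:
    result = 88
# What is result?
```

Step-by-step execution trace:
1. Inner try: `int('12.5')` raises ValueError.
2. Inner `except ValueError` matches; bare `raise` re-raises the same ValueError.
3. Outer `except ValueError` matches → result = 88.
Result: 88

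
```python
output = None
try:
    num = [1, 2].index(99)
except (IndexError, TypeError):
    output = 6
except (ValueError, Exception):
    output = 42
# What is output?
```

Step-by-step execution trace:
1. `num = [1, 2].index(99)` raises ValueError.
2. `except (IndexError, TypeError)` does not match ValueError; skipped.
3. `except (ValueError, Exception)` matches (ValueError is in the tuple) → output = 42.
Result: 42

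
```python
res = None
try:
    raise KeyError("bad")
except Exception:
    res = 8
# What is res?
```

Step-by-step execution trace:
1. `raise KeyError(...)` raises KeyError.
2. `except Exception` matches (KeyError is a subclass of Exception) → res = 8.
Result: 8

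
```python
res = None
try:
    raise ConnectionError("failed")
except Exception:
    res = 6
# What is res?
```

Step-by-step execution trace:
1. `raise ConnectionError(...)` raises ConnectionError.
2. `except Exception` matches (ConnectionError is a subclass of Exception) → res = 6.
Result: 6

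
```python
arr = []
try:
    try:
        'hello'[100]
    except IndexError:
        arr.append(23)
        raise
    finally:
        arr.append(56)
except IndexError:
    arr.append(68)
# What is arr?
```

Step-by-step execution trace:
1. Inner try: `'hello'[100]` raises IndexError.
2. Inner `except IndexError` matches → `arr.append(23)` → arr = [23].
3. bare `raise` re-raises IndexError.
4. Inner `finally` runs during unwinding: `arr.append(56)` → arr = [23, 56].
5. Outer `except IndexError` matches → `arr.append(68)` → arr = [23, 56, 68].
Result: [23, 56, 68]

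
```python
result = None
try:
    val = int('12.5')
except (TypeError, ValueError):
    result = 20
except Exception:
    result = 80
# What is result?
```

Step-by-step execution trace:
1. `val = int('12.5')` raises ValueError.
2. `except (TypeError, ValueError)` matches (ValueError is in the tuple) → result = 20.
3. `except Exception` is not reached.
Result: 20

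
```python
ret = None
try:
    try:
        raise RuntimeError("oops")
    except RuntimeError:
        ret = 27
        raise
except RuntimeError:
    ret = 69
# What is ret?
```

Step-by-step execution trace:
1. Inner try: `raise RuntimeError("oops")` raises RuntimeError.
2. Inner `except RuntimeError` matches → ret = 27.
3. bare `raise` re-raises the same RuntimeError.
4. Outer `except RuntimeError` matches → ret = 69.
Result: 69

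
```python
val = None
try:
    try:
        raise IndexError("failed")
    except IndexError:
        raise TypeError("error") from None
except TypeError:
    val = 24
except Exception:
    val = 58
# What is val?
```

Step-by-step execution trace:
1. Inner try raises IndexError; inner `except IndexError` catches it.
2. `raise TypeError(...) from None` raises TypeError (from None suppresses __context__, but the active exception is still TypeError).
3. Outer `except TypeError` matches → val = 24.
4. `except Exception` is not reached.
Result: 24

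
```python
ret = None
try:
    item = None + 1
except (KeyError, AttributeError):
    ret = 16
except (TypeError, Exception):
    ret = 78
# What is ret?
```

Step-by-step execution trace:
1. `item = None + 1` raises TypeError.
2. `except (KeyError, AttributeError)` does not match TypeError; skipped.
3. `except (TypeError, Exception)` matches (TypeError is in the tuple) → ret = 78.
Result: 78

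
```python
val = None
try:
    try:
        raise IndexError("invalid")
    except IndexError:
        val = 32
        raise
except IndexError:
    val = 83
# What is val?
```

Step-by-step execution trace:
1. Inner try: `raise IndexError("invalid")` raises IndexError.
2. Inner `except IndexError` matches → val = 32.
3. bare `raise` re-raises the same IndexError.
4. Outer `except IndexError` matches → val = 83.
Result: 83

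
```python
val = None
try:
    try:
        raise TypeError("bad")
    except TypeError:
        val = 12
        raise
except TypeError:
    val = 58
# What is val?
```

Step-by-step execution trace:
1. Inner try: `raise TypeError("bad")` raises TypeError.
2. Inner `except TypeError` matches → val = 12.
3. bare `raise` re-raises the same TypeError.
4. Outer `except TypeError` matches → val = 58.
Result: 58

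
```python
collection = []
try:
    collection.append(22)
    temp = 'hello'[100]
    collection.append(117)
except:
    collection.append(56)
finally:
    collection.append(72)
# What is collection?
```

Step-by-step execution trace:
1. try: `collection.append(22)` → collection = [22].
2. `temp = 'hello'[100]` raises IndexError; `collection.append(117)` is not reached.
3. bare `except` matches → `collection.append(56)` → collection = [22, 56].
4. finally always runs: `collection.append(72)` → collection = [22, 56, 72].
Result: [22, 56, 72]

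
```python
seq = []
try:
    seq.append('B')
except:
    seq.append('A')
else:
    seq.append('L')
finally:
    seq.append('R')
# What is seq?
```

Step-by-step execution trace:
1. try: `seq.append('B')` → seq = ['B']. No exception raised.
2. `except` is skipped.
3. `else` runs: `seq.append('L')` → seq = ['B', 'L'].
4. `finally` always runs: `seq.append('R')` → seq = ['B', 'L', 'R'].
Result: ['B', 'L', 'R']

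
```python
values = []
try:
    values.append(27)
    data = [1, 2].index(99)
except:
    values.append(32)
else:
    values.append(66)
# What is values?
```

Step-by-step execution trace:
1. try: `values.append(27)` → values = [27].
2. `data = [1, 2].index(99)` raises ValueError.
3. bare `except` matches → `values.append(32)` → values = [27, 32].
4. `else` is skipped (an exception was raised).
Result: [27, 32]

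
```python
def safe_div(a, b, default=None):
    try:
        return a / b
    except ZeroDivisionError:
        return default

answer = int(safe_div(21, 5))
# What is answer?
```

Step-by-step execution trace:
1. `safe_div(21, 5)` enters try: `return 21 / 5` → returns 4.2. No exception raised.
2. `except ZeroDivisionError` is skipped.
3. `int(4.2)` → 4 → answer = 4.
Result: 4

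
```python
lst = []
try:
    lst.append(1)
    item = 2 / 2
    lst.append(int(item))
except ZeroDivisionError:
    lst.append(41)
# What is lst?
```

Step-by-step execution trace:
1. try: `lst.append(1)` → lst = [1].
2. `item = 2 / 2` → item = 1.0. No exception raised.
3. `lst.append(int(item))` → lst = [1, 1].
4. `except ZeroDivisionError` is skipped (no exception was raised).
Result: [1, 1]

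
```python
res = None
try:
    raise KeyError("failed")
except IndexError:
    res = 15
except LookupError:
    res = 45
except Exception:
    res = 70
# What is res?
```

Step-by-step execution trace:
1. `raise KeyError(...)` raises KeyError.
2. `except IndexError` does not match (KeyError is not a subclass of IndexError); skipped.
3. `except LookupError` matches (KeyError is a subclass of LookupError) → res = 45.
4. `except Exception` is not reached.
Result: 45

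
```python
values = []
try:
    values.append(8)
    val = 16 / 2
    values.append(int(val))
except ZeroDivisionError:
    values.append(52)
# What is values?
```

Step-by-step execution trace:
1. try: `values.append(8)` → values = [8].
2. `val = 16 / 2` → val = 8.0. No exception raised.
3. `values.append(int(val))` → values = [8, 8].
4. `except ZeroDivisionError` is skipped (no exception was raised).
Result: [8, 8]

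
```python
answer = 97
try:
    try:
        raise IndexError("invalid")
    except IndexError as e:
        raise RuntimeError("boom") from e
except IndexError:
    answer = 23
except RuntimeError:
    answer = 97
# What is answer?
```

Step-by-step execution trace:
1. Inner try raises IndexError; inner `except IndexError as e` catches it.
2. `raise RuntimeError(...) from e` raises RuntimeError (IndexError is attached as __cause__, but only RuntimeError is active).
3. Outer `except IndexError` does not match RuntimeError; skipped.
4. Outer `except RuntimeError` matches → answer = 97.
Result: 97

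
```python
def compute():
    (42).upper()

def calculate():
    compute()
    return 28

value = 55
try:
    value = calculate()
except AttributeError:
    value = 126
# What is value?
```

Step-by-step execution trace:
1. value starts at 55.
2. try: `calculate()` calls `compute()`.
3. `compute()` evaluates `(42).upper()`, which raises AttributeError; it propagates through calculate (uncaught).
4. `return 28` in calculate is not reached; the assignment to value does not complete.
5. `except AttributeError` matches → value = 126.
Result: 126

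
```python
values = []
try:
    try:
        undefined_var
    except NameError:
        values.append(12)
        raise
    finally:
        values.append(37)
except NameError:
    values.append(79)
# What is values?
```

Step-by-step execution trace:
1. Inner try: `undefined_var` raises NameError.
2. Inner `except NameError` matches → `values.append(12)` → values = [12].
3. bare `raise` re-raises NameError.
4. Inner `finally` runs during unwinding: `values.append(37)` → values = [12, 37].
5. Outer `except NameError` matches → `values.append(79)` → values = [12, 37, 79].
Result: [12, 37, 79]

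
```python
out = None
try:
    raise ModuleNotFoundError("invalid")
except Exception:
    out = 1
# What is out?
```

Step-by-step execution trace:
1. `raise ModuleNotFoundError(...)` raises ModuleNotFoundError.
2. `except Exception` matches (ModuleNotFoundError is a subclass of Exception) → out = 1.
Result: 1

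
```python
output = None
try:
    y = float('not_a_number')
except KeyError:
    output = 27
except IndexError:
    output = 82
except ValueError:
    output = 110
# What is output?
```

Step-by-step execution trace:
1. `y = float('not_a_number')` raises ValueError.
2. `except KeyError` does not match ValueError; skipped.
3. `except IndexError` does not match ValueError; skipped.
4. `except ValueError` matches → output = 110.
Result: 110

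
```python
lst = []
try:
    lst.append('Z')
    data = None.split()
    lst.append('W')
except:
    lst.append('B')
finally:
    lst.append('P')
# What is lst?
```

Step-by-step execution trace:
1. try: `lst.append('Z')` → lst = ['Z'].
2. `data = None.split()` raises AttributeError; `lst.append('W')` is not reached.
3. bare `except` matches → `lst.append('B')` → lst = ['Z', 'B'].
4. finally always runs: `lst.append('P')` → lst = ['Z', 'B', 'P'].
Result: ['Z', 'B', 'P']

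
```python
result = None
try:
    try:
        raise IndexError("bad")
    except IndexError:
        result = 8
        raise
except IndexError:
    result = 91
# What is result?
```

Step-by-step execution trace:
1. Inner try: `raise IndexError("bad")` raises IndexError.
2. Inner `except IndexError` matches → result = 8.
3. bare `raise` re-raises the same IndexError.
4. Outer `except IndexError` matches → result = 91.
Result: 91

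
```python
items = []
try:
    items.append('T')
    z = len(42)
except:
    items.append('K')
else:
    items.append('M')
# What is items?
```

Step-by-step execution trace:
1. try: `items.append('T')` → items = ['T'].
2. `z = len(42)` raises TypeError.
3. bare `except` matches → `items.append('K')` → items = ['T', 'K'].
4. `else` is skipped (an exception was raised).
Result: ['T', 'K']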